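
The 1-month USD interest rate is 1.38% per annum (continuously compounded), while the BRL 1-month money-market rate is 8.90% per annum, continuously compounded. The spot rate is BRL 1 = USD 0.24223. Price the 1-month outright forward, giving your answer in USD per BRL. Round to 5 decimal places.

T = 1/12 years.
USD growth factor: e^(0.0138×1/12) = 1.0011507.
Growth of 1 BRL over T: e^(0.0890×1/12) = 1.0074442.
Forward (USD per BRL) = 0.24223 × 1.0011507 / 1.0074442 = 0.2407168.

0.24072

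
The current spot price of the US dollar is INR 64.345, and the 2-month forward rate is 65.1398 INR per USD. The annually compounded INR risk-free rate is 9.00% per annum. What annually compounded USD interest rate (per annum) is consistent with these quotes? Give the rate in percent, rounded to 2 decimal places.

1.26%

T = 2/12 years.
By CIP, F/S equals the INR-to-USD growth ratio: 65.1398/64.345 = 1.0123522.
INR growth factor: (1 + 0.0900)^(2/12) = 1.0144666.
So the USD growth factor = 1.0020886.
Annualise: 1.0020886^(12/2) − 1 = 0.012597 = 1.26%.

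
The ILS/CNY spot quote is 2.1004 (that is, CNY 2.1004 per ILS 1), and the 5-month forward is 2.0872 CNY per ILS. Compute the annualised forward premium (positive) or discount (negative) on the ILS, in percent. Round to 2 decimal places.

-1.51%

T = 5/12 years.
Period premium: (2.0872 − 2.1004)/2.1004 = -0.0062845.
×(1/T) gives -1.51% p.a.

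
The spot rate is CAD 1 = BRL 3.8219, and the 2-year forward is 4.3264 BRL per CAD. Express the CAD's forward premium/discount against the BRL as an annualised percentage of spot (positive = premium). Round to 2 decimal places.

+6.60%

T = 2 years.
CAD trades forward at +13.20024% vs spot over the period.
Per annum: 0.1320024 / 2 = 0.066001 = 6.60%.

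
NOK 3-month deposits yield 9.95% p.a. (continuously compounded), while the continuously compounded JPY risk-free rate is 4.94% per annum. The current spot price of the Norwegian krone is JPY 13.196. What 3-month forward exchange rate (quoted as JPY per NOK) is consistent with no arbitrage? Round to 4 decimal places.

13.0318

T = 3/12 years.
Growth of 1 JPY over T: e^(0.0494×3/12) = 1.01242658.
Growth of 1 NOK over T: e^(0.0995×3/12) = 1.02518696.
CIP: F = S · (grow JPY)/(grow NOK) = 13.196 × 1.01242658/1.02518696 = 13.031751 JPY per NOK.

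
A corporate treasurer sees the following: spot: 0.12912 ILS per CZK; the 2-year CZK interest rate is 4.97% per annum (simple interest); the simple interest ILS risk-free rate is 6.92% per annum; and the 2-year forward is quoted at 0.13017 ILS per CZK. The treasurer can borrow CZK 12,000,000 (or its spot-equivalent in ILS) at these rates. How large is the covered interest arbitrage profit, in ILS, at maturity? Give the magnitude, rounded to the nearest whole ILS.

T = 2 years.
Route A — deposit CZK, sell forward: 12,000,000 × 1.099400 × 0.13017 = ILS 1,717,306.78.
Route B — convert at spot, deposit ILS: 12,000,000 × 0.12912 × 1.138400 = ILS 1,763,882.50.
The quoted forward undervalues CZK, so borrow CZK, convert to ILS at spot, deposit the ILS at 6.92%, and buy CZK forward at 0.13017 to cover the loan.
The gap between the two covered legs is ILS 46,576.

ILS 46,576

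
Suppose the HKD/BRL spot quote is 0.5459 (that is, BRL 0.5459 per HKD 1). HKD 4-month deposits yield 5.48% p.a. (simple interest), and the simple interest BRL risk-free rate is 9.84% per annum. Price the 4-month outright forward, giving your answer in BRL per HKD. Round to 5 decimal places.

0.55369

T = 4/12 years.
BRL accumulates by 1 + 0.0984×4/12 = 1.032800.
Growth of 1 HKD over T: 1 + 0.0548×4/12 = 1.0182667.
So F = 0.5459 × 1.032800 / 1.0182667 = 0.5536914 (BRL/HKD).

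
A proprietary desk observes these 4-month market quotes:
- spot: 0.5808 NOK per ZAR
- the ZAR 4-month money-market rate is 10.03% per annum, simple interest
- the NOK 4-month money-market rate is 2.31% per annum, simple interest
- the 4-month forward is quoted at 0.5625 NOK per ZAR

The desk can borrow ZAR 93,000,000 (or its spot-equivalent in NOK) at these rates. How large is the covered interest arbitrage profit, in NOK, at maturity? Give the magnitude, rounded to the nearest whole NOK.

NOK 368,830

T = 4/12 years.
Route A — deposit ZAR, sell forward: 93,000,000 × 1.0334333333 × 0.5625 = NOK 54,061,481.25.
Route B — convert at spot, deposit NOK: 93,000,000 × 0.5808 × 1.007700 = NOK 54,430,310.88.
The quoted forward undervalues ZAR, so borrow ZAR, convert to NOK at spot, deposit the NOK at 2.31%, and buy ZAR forward at 0.5625 to cover the loan.
Profit = 54,430,310.88 − 54,061,481.25 = NOK 368,830.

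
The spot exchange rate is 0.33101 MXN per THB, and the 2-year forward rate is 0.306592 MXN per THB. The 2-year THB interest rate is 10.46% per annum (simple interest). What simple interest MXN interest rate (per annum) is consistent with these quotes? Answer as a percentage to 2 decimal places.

T = 2 years.
CIP gives F = S · g_MXN/g_THB, so g_MXN/g_THB = 0.306592/0.33101 = 0.9262318.
The THB side grows by 1 + 0.1046×2 = 1.209200.
That pins the MXN growth at 1.1199995.
(1.1199995 − 1)/T = 0.060000, i.e. 6.00%.

6.00%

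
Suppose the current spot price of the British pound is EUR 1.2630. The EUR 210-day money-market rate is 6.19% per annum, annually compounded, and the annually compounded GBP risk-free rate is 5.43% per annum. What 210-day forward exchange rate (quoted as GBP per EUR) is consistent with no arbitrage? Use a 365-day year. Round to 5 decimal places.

0.78850

T = 210/365 years.
EUR accumulates by (1 + 0.0619)^(210/365) = 1.0351589.
GBP accumulates by (1 + 0.0543)^(210/365) = 1.0308899.
CIP: F = S · (grow EUR)/(grow GBP) = 1.263 × 1.0351589/1.0308899 = 1.268230 EUR per GBP.
Quoted the other way: 1/1.268230 = 0.78850 GBP per EUR.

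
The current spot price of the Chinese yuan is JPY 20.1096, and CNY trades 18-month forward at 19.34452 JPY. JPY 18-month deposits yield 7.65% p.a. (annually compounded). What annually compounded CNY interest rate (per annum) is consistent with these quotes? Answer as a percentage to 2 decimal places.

10.47%

T = 18/12 years.
CIP gives F = S · g_JPY/g_CNY, so g_JPY/g_CNY = 19.34452/20.1096 = 0.9619545.
JPY growth factor: (1 + 0.0765)^(18/12) = 1.1169174.
So the CNY growth factor = 1.1610917.
Annualise: 1.1610917^(12/18) − 1 = 0.104700 = 10.47%.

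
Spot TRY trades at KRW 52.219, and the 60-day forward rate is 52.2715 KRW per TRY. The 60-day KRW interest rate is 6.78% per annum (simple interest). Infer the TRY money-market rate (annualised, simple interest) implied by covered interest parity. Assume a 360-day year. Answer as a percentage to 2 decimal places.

T = 60/360 years.
F/S = 52.2715/52.219 = 1.0010054 = (growth of KRW) / (growth of TRY).
KRW growth factor: 1 + 0.0678×60/360 = 1.011300.
That pins the TRY growth at 1.0102843.
r = (1.0102843 − 1)/(60/360) = 0.061706 → 6.17%.

6.17%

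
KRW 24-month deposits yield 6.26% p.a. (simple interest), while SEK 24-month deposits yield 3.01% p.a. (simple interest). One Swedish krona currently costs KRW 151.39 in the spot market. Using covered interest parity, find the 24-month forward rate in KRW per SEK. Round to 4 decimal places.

160.6716

T = 2 years.
KRW accumulates by 1 + 0.0626×2 = 1.125200.
SEK accumulates by 1 + 0.0301×2 = 1.060200.
So F = 151.39 × 1.125200 / 1.060200 = 160.671598 (KRW/SEK).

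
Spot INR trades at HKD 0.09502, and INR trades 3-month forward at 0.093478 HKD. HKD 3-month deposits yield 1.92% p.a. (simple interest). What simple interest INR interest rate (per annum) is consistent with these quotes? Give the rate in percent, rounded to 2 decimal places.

T = 3/12 years.
By CIP, F/S equals the HKD-to-INR growth ratio: 0.093478/0.09502 = 0.9837718.
HKD growth factor: 1 + 0.0192×3/12 = 1.004800.
That pins the INR growth at 1.0213751.
(1.0213751 − 1)/T = 0.085500, i.e. 8.55%.

8.55%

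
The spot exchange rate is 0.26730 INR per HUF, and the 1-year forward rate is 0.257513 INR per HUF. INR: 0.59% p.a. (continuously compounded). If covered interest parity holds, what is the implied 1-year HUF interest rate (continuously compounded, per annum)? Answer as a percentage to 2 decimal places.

T = 1 year.
By CIP, F/S equals the INR-to-HUF growth ratio: 0.257513/0.2673 = 0.9633857.
The INR side grows by e^(0.0059×1) = 1.0059174.
Hence g_HUF = 1.0441482.
r = ln(1.0441482)/1 = 0.043201 → 4.32%.

4.32%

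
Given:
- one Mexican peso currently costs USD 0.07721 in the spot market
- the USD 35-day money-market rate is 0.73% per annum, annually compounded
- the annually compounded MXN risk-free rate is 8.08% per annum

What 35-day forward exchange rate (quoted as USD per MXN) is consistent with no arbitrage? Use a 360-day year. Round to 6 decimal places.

T = 35/360 years.
USD accumulates by (1 + 0.0073)^(35/360) = 1.0007074.
MXN growth factor: (1 + 0.0808)^(35/360) = 1.0075829.
So F = 0.07721 × 1.0007074 / 1.0075829 = 0.07668314 (USD/MXN).

0.076683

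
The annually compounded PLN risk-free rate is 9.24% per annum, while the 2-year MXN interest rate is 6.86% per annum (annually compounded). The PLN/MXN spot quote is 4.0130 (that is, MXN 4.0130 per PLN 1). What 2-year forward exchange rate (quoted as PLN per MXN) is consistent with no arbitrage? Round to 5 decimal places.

0.26041

T = 2 years.
Growth of 1 MXN over T: (1 + 0.0686)^2 = 1.141906.
PLN accumulates by (1 + 0.0924)^2 = 1.1933378.
CIP: F = S · (grow MXN)/(grow PLN) = 4.013 × 1.141906/1.1933378 = 3.840043 MXN per PLN.
Quoted the other way: 1/3.840043 = 0.26041 PLN per MXN.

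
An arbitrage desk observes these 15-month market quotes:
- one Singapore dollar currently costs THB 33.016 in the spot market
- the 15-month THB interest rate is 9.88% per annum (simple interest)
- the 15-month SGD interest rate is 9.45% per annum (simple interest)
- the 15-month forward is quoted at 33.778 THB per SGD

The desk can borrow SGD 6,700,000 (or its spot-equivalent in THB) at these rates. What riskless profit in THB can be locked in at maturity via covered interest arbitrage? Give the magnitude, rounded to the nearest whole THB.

T = 15/12 years.
Route A — deposit SGD, sell forward: 6,700,000 × 1.118125 × 33.778 = THB 253,045,775.88.
Route B — convert at spot, deposit THB: 6,700,000 × 33.016 × 1.123500 = THB 248,526,289.20.
The quoted forward overvalues SGD, so borrow THB, buy SGD at spot, deposit the SGD at 9.45%, and sell the proceeds forward at 33.778.
Arbitrage profit = |253,045,775.88 − 248,526,289.20| = THB 4,519,487.

THB 4,519,487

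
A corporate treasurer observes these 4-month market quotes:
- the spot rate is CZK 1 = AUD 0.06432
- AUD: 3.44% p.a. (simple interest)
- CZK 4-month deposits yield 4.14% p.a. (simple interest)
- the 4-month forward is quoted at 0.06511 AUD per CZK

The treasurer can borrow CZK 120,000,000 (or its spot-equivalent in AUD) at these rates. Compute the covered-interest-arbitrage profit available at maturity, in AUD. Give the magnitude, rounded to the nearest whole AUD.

AUD 114,118

T = 4/12 years.
Keep in CZK, deliver into the forward: 120,000,000·1.013800·0.06511 = AUD 7,921,022.16.
Swap to AUD now, deposit: 120,000,000·0.06432·1.011466667 = AUD 7,806,904.32.
The quoted forward overvalues CZK, so borrow AUD, buy CZK at spot, deposit the CZK at 4.14%, and sell the proceeds forward at 0.06511.
Arbitrage profit = |7,921,022.16 − 7,806,904.32| = AUD 114,118.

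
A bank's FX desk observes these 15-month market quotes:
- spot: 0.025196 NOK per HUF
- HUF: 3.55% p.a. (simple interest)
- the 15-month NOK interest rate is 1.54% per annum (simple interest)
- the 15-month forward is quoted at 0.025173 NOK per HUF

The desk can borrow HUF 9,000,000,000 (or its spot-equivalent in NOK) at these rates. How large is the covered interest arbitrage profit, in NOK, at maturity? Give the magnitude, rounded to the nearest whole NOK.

NOK 5,481,260

T = 15/12 years.
Route A — deposit HUF, sell forward: 9,000,000,000 × 1.044375 × 0.025173 = NOK 236,610,466.88.
Route B — convert at spot, deposit NOK: 9,000,000,000 × 0.025196 × 1.019250 = NOK 231,129,207.00.
The quoted forward overvalues HUF, so borrow NOK, buy HUF at spot, deposit the HUF at 3.55%, and sell the proceeds forward at 0.025173.
Profit = 236,610,466.88 − 231,129,207.00 = NOK 5,481,260.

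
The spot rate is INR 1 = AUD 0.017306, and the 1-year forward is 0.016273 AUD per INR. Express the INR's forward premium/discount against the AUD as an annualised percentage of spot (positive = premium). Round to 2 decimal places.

T = 1 year.
INR trades forward at -5.96903% vs spot over the period.
Annualise by dividing by T: -0.0596903 / 1 = -0.059690 → -5.97%.

-5.97%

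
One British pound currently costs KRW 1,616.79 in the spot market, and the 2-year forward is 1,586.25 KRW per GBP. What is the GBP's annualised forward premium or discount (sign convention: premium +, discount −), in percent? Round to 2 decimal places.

-0.94%

T = 2 years.
(F − S)/S = (1586.25 − 1616.79)/1616.79 = -0.0188893.
Per annum: -0.0188893 / 2 = -0.009445 = -0.94%.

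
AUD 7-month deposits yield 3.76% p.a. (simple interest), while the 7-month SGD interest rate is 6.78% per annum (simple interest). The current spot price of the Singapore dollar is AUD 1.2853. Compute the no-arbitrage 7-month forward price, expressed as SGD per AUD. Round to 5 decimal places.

T = 7/12 years.
AUD accumulates by 1 + 0.0376×7/12 = 1.0219333.
Growth of 1 SGD over T: 1 + 0.0678×7/12 = 1.039550.
Forward (AUD per SGD) = 1.2853 × 1.0219333 / 1.039550 = 1.263519.
Invert for SGD per AUD: 1 / 1.263519 = 0.79144.

0.79144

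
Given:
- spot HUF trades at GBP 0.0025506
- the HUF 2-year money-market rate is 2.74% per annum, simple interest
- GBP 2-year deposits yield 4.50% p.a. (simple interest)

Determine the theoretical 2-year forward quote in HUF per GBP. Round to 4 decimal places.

379.4034

T = 2 years.
GBP accumulates by 1 + 0.0450×2 = 1.090000.
HUF growth factor: 1 + 0.0274×2 = 1.054800.
So F = 0.0025506 × 1.090000 / 1.054800 = 0.00263571672 (GBP/HUF).
Quoted the other way: 1/0.00263571672 = 379.4034 HUF per GBP.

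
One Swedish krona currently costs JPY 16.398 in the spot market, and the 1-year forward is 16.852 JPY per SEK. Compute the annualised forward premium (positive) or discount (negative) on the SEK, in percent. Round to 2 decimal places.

T = 1 year.
(F − S)/S = (16.852 − 16.398)/16.398 = 0.0276863.
Per annum: 0.0276863 / 1 = 0.027686 = 2.77%.

+2.77%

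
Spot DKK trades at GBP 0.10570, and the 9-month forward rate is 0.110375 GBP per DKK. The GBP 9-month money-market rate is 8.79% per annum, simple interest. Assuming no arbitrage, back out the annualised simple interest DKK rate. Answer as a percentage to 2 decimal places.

T = 9/12 years.
CIP gives F = S · g_GBP/g_DKK, so g_GBP/g_DKK = 0.110375/0.1057 = 1.0442289.
The GBP side grows by 1 + 0.0879×9/12 = 1.065925.
That pins the DKK growth at 1.0207771.
(1.0207771 − 1)/T = 0.027703, i.e. 2.77%.

2.77%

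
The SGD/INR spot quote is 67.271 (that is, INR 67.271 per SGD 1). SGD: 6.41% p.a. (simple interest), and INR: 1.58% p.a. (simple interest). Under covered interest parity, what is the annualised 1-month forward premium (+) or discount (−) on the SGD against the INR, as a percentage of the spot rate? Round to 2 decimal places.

T = 1/12 years.
F = S · g_INR/g_SGD = 67.271 × 1.0013167/1.0053417 = 67.001673.
(F − S)/S ÷ T = (67.001673 − 67.271)/67.271/(1/12) = -0.048043 → -4.80%.

-4.80%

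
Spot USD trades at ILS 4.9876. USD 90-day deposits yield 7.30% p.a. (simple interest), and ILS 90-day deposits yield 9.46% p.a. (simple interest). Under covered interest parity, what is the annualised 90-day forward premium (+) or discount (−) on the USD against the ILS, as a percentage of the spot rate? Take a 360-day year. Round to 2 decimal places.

+2.12%

T = 90/360 years.
CIP forward (ILS per USD) = 4.9876 × 1.023650/1.018250 = 5.0140503.
Annualised premium = (F − S)/S × (1/T) = (5.0140503 − 4.9876)/4.9876 ÷ (90/360) = 2.12%.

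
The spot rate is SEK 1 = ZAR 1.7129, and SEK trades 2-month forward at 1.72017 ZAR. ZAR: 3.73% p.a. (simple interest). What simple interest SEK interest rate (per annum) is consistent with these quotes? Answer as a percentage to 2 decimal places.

T = 2/12 years.
F/S = 1.72017/1.7129 = 1.0042443 = (growth of ZAR) / (growth of SEK).
The ZAR side grows by 1 + 0.0373×2/12 = 1.0062167.
So the SEK growth factor = 1.0019641.
(1.0019641 − 1)/T = 0.011785, i.e. 1.18%.

1.18%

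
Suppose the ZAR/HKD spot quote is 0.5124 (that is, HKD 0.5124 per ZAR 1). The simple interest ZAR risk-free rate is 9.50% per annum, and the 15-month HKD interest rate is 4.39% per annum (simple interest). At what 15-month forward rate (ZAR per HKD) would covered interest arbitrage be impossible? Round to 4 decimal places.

2.0698

T = 15/12 years.
HKD accumulates by 1 + 0.0439×15/12 = 1.054875.
ZAR accumulates by 1 + 0.0950×15/12 = 1.118750.
CIP: F = S · (grow HKD)/(grow ZAR) = 0.5124 × 1.054875/1.118750 = 0.4831445 HKD per ZAR.
Invert for ZAR per HKD: 1 / 0.4831445 = 2.0698.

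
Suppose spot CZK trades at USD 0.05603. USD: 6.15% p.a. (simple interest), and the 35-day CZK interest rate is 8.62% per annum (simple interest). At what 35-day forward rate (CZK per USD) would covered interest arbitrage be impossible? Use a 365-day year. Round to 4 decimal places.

T = 35/365 years.
USD accumulates by 1 + 0.0615×35/365 = 1.00589726.
CZK growth factor: 1 + 0.0862×35/365 = 1.00826575.
Forward (USD per CZK) = 0.05603 × 1.00589726 / 1.00826575 = 0.055898381.
Invert for CZK per USD: 1 / 0.055898381 = 17.8896.

17.8896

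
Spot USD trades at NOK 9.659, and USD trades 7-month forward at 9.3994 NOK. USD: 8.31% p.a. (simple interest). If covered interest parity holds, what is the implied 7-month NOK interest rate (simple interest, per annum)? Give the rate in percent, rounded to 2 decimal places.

3.48%

T = 7/12 years.
By CIP, F/S equals the NOK-to-USD growth ratio: 9.3994/9.659 = 0.9731235.
The USD side grows by 1 + 0.0831×7/12 = 1.048475.
Hence g_NOK = 1.0202957.
(1.0202957 − 1)/T = 0.034793, i.e. 3.48%.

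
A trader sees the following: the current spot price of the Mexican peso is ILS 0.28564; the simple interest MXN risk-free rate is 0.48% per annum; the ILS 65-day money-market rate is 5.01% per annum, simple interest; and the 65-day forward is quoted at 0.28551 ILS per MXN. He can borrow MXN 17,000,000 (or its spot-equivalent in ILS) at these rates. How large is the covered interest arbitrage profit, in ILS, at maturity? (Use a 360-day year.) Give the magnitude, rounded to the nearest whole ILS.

T = 65/360 years.
Invest the MXN and cover forward: 17,000,000 × 1.000866667 × 0.28551 = ILS 4,857,876.52.
Convert at spot and invest in ILS: 17,000,000 × 0.28564 × 1.009045833 = ILS 4,899,805.48.
The quoted forward undervalues MXN, so borrow MXN, convert to ILS at spot, deposit the ILS at 5.01%, and buy MXN forward at 0.28551 to cover the loan.
The gap between the two covered legs is ILS 41,929.

ILS 41,929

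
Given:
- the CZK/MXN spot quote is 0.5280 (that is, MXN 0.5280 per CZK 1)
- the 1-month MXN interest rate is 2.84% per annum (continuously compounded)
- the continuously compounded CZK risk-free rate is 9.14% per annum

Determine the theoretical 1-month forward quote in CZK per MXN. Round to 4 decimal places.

1.9039

T = 1/12 years.
Growth of 1 MXN over T: e^(0.0284×1/12) = 1.0023695.
Growth of 1 CZK over T: e^(0.0914×1/12) = 1.0076457.
Forward (MXN per CZK) = 0.528 × 1.0023695 / 1.0076457 = 0.5252353.
Quoted the other way: 1/0.5252353 = 1.9039 CZK per MXN.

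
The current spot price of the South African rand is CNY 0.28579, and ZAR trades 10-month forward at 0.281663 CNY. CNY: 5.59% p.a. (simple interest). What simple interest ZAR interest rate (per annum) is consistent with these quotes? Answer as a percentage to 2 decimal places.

7.43%

T = 10/12 years.
CIP gives F = S · g_CNY/g_ZAR, so g_CNY/g_ZAR = 0.281663/0.28579 = 0.9855593.
The CNY side grows by 1 + 0.0559×10/12 = 1.0465833.
That pins the ZAR growth at 1.0619181.
r = (1.0619181 − 1)/(10/12) = 0.074302 → 7.43%.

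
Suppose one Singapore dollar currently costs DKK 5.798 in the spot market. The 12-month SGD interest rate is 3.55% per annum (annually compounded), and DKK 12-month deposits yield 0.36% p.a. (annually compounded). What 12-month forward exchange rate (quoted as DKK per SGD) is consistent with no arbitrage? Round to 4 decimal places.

5.6194

T = 1 year.
DKK growth factor: (1 + 0.0036)^1 = 1.003600.
Growth of 1 SGD over T: (1 + 0.0355)^1 = 1.035500.
CIP: F = S · (grow DKK)/(grow SGD) = 5.798 × 1.003600/1.035500 = 5.619385 DKK per SGD.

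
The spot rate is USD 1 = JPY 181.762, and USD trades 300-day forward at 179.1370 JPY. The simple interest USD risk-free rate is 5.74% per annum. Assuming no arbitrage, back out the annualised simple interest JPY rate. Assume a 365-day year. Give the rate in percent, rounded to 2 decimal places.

3.90%

T = 300/365 years.
By CIP, F/S equals the JPY-to-USD growth ratio: 179.137/181.762 = 0.9855580.
USD growth factor: 1 + 0.0574×300/365 = 1.0471781.
That pins the JPY growth at 1.0320548.
(1.0320548 − 1)/T = 0.039000, i.e. 3.90%.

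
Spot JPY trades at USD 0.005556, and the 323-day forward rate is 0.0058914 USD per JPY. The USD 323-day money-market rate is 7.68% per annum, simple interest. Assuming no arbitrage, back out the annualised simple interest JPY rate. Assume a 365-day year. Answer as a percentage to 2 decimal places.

T = 323/365 years.
F/S = 0.0058914/0.005556 = 1.0603672 = (growth of USD) / (growth of JPY).
USD growth factor: 1 + 0.0768×323/365 = 1.0679627.
Hence g_JPY = 1.0071631.
r = (1.0071631 − 1)/(323/365) = 0.008095 → 0.81%.

0.81%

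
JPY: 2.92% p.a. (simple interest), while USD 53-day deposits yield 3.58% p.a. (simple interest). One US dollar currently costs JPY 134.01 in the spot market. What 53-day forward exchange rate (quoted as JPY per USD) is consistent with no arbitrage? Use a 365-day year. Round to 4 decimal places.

T = 53/365 years.
Growth of 1 JPY over T: 1 + 0.0292×53/365 = 1.004240.
Growth of 1 USD over T: 1 + 0.0358×53/365 = 1.005198356.
CIP: F = S · (grow JPY)/(grow USD) = 134.01 × 1.004240/1.005198356 = 133.882235 JPY per USD.

133.8822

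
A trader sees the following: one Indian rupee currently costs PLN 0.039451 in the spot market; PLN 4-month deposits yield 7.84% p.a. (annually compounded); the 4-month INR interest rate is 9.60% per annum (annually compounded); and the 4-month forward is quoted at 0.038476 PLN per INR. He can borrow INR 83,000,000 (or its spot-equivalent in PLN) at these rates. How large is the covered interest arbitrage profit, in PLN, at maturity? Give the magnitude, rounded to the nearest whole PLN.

T = 4/12 years.
Invest the INR and cover forward: 83,000,000 × 1.031027347 × 0.038476 = PLN 3,292,594.08.
Convert at spot and invest in PLN: 83,000,000 × 0.039451 × 1.025478658 = PLN 3,357,861.16.
The quoted forward undervalues INR, so borrow INR, convert to PLN at spot, deposit the PLN at 7.84%, and buy INR forward at 0.038476 to cover the loan.
The gap between the two covered legs is PLN 65,267.

PLN 65,267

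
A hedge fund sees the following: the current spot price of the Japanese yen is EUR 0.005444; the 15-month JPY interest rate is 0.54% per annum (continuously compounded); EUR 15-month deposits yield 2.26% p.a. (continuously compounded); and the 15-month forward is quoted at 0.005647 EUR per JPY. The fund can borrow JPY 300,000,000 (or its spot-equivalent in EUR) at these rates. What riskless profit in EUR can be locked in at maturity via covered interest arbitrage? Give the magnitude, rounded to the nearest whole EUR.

EUR 25,578

T = 15/12 years.
Route A — deposit JPY, sell forward: 300,000,000 × 1.006772833 × 0.005647 = EUR 1,705,573.86.
Route B — convert at spot, deposit EUR: 300,000,000 × 0.005444 × 1.028652815 = EUR 1,679,995.78.
The quoted forward overvalues JPY, so borrow EUR, buy JPY at spot, deposit the JPY at 0.54%, and sell the proceeds forward at 0.005647.
Profit = 1,705,573.86 − 1,679,995.78 = EUR 25,578.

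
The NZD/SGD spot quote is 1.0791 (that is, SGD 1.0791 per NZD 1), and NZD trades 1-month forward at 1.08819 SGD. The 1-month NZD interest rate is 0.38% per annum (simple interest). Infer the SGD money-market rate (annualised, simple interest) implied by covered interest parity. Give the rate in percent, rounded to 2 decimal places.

10.49%

T = 1/12 years.
CIP gives F = S · g_SGD/g_NZD, so g_SGD/g_NZD = 1.08819/1.0791 = 1.0084237.
NZD growth factor: 1 + 0.0038×1/12 = 1.0003167.
Hence g_SGD = 1.0087431.
(1.0087431 − 1)/T = 0.104917, i.e. 10.49%.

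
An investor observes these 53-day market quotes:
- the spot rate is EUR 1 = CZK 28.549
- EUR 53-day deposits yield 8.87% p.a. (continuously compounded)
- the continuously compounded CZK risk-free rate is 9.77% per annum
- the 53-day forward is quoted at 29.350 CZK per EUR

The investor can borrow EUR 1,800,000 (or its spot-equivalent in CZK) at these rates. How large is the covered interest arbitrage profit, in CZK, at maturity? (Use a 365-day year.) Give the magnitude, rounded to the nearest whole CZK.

CZK 1,392,418

T = 53/365 years.
Invest the EUR and cover forward: 1,800,000 × 1.0129630269 × 29.350 = CZK 53,514,836.71.
Convert at spot and invest in CZK: 1,800,000 × 28.549 × 1.0142876824 = CZK 52,122,418.28.
The quoted forward overvalues EUR, so borrow CZK, buy EUR at spot, deposit the EUR at 8.87%, and sell the proceeds forward at 29.350.
Profit = 53,514,836.71 − 52,122,418.28 = CZK 1,392,418.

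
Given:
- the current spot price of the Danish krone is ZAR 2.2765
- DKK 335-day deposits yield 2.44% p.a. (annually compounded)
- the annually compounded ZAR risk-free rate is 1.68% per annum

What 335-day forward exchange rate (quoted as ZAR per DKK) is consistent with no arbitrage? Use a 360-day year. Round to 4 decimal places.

2.2608

T = 335/360 years.
ZAR growth factor: (1 + 0.0168)^(335/360) = 1.0156243.
DKK accumulates by (1 + 0.0244)^(335/360) = 1.0226865.
CIP: F = S · (grow ZAR)/(grow DKK) = 2.2765 × 1.0156243/1.0226865 = 2.260780 ZAR per DKK.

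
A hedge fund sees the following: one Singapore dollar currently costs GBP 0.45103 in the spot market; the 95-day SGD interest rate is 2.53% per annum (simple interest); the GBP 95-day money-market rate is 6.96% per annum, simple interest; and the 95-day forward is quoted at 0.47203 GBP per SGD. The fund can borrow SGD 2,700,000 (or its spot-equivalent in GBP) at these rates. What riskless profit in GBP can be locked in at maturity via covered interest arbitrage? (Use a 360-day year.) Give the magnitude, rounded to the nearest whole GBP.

T = 95/360 years.
Invest the SGD and cover forward: 2,700,000 × 1.006676389 × 0.47203 = GBP 1,282,989.93.
Convert at spot and invest in GBP: 2,700,000 × 0.45103 × 1.018366667 = GBP 1,240,147.58.
The quoted forward overvalues SGD, so borrow GBP, buy SGD at spot, deposit the SGD at 2.53%, and sell the proceeds forward at 0.47203.
Arbitrage profit = |1,282,989.93 − 1,240,147.58| = GBP 42,842.

GBP 42,842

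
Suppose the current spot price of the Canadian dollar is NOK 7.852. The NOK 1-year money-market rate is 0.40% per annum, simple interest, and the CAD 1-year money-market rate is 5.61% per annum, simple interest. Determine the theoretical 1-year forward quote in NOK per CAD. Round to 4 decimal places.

7.4646

T = 1 year.
NOK accumulates by 1 + 0.0040×1 = 1.004000.
Growth of 1 CAD over T: 1 + 0.0561×1 = 1.056100.
Forward (NOK per CAD) = 7.852 × 1.004000 / 1.056100 = 7.464642.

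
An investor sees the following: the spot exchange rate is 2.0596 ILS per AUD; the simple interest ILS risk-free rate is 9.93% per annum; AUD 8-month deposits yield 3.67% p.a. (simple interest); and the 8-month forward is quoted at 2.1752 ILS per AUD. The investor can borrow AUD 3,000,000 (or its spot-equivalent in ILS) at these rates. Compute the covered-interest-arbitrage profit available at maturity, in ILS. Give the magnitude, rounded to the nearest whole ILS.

T = 8/12 years.
Keep in AUD, deliver into the forward: 3,000,000·1.024466667·2.1752 = ILS 6,685,259.68.
Swap to ILS now, deposit: 3,000,000·2.0596·1.066200 = ILS 6,587,836.56.
The quoted forward overvalues AUD, so borrow ILS, buy AUD at spot, deposit the AUD at 3.67%, and sell the proceeds forward at 2.1752.
The gap between the two covered legs is ILS 97,423.

ILS 97,423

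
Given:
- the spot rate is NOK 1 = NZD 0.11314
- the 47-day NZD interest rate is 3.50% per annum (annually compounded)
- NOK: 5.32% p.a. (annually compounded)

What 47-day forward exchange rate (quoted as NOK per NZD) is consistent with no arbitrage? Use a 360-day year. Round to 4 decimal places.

T = 47/360 years.
NZD growth factor: (1 + 0.0350)^(47/360) = 1.0045014.
NOK growth factor: (1 + 0.0532)^(47/360) = 1.0067901.
Forward (NZD per NOK) = 0.11314 × 1.0045014 / 1.0067901 = 0.1128828.
Invert for NOK per NZD: 1 / 0.1128828 = 8.8587.

8.8587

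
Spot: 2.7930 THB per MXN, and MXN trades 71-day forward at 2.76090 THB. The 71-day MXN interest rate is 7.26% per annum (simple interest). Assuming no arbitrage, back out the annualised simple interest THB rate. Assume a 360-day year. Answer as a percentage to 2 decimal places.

1.35%

T = 71/360 years.
CIP gives F = S · g_THB/g_MXN, so g_THB/g_MXN = 2.7609/2.793 = 0.9885070.
The MXN side grows by 1 + 0.0726×71/360 = 1.0143183.
So the THB growth factor = 1.0026607.
r = (1.0026607 − 1)/(71/360) = 0.013491 → 1.35%.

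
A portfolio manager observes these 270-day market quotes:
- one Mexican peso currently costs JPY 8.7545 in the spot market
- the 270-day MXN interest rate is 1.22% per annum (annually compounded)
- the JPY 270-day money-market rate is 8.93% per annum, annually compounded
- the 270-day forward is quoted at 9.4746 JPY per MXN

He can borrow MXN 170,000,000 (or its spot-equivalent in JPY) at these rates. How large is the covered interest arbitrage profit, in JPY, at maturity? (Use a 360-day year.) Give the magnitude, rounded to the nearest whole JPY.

JPY 38,529,036

T = 270/360 years.
Route A — deposit MXN, sell forward: 170,000,000 × 1.009136116699 × 9.4746 = JPY 1,625,397,378.72.
Route B — convert at spot, deposit JPY: 170,000,000 × 8.7545 × 1.066253887827 = JPY 1,586,868,342.37.
The quoted forward overvalues MXN, so borrow JPY, buy MXN at spot, deposit the MXN at 1.22%, and sell the proceeds forward at 9.4746.
Arbitrage profit = |1,625,397,378.72 − 1,586,868,342.37| = JPY 38,529,036.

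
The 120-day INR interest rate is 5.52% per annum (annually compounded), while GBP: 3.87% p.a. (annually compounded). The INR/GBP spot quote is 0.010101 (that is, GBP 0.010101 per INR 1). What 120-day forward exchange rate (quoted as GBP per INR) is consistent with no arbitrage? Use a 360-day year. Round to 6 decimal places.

T = 120/360 years.
GBP growth factor: (1 + 0.0387)^(120/360) = 1.0127371.
Growth of 1 INR over T: (1 + 0.0552)^(120/360) = 1.0180715.
Forward (GBP per INR) = 0.010101 × 1.0127371 / 1.0180715 = 0.01004807.

0.010048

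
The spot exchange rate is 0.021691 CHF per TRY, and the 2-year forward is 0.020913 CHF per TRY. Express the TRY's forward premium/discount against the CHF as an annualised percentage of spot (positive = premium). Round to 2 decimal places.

-1.79%

T = 2 years.
Period premium: (0.020913 − 0.021691)/0.021691 = -0.0358674.
Annualise by dividing by T: -0.0358674 / 2 = -0.017934 → -1.79%.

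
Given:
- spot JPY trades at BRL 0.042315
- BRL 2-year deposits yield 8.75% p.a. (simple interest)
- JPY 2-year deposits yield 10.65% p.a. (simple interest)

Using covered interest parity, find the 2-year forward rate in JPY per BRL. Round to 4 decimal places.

T = 2 years.
BRL growth factor: 1 + 0.0875×2 = 1.175000.
JPY accumulates by 1 + 0.1065×2 = 1.213000.
CIP: F = S · (grow BRL)/(grow JPY) = 0.042315 × 1.175000/1.213000 = 0.040989386 BRL per JPY.
Invert for JPY per BRL: 1 / 0.040989386 = 24.3966.

24.3966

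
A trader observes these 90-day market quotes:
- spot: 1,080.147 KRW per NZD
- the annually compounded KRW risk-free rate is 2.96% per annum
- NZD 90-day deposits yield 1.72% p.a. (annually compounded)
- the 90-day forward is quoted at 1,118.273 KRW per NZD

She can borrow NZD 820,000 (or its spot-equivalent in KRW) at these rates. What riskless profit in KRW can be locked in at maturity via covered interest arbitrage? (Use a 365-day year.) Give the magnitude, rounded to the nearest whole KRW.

T = 90/365 years.
Keep in NZD, deliver into the forward: 820,000·1.00421388894·1118.273 = KRW 920,847,928.15.
Swap to KRW now, deposit: 820,000·1080.147·1.00721862534 = KRW 892,114,224.73.
The quoted forward overvalues NZD, so borrow KRW, buy NZD at spot, deposit the NZD at 1.72%, and sell the proceeds forward at 1,118.273.
Arbitrage profit = |920,847,928.15 − 892,114,224.73| = KRW 28,733,703.

KRW 28,733,703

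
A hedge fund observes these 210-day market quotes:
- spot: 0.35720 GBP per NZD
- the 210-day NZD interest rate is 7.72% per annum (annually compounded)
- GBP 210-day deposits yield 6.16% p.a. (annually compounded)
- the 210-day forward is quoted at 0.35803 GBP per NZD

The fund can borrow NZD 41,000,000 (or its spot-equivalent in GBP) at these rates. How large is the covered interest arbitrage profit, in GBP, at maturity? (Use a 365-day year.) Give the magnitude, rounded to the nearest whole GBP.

T = 210/365 years.
Invest the NZD and cover forward: 41,000,000 × 1.043713879 × 0.35803 = GBP 15,320,916.08.
Convert at spot and invest in GBP: 41,000,000 × 0.35720 × 1.0349906201 = GBP 15,157,644.63.
The quoted forward overvalues NZD, so borrow GBP, buy NZD at spot, deposit the NZD at 7.72%, and sell the proceeds forward at 0.35803.
Profit = 15,320,916.08 − 15,157,644.63 = GBP 163,271.

GBP 163,271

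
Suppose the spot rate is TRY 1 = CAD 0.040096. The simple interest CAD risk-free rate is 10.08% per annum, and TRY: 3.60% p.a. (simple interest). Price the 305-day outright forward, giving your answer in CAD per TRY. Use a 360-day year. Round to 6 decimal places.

T = 305/360 years.
CAD growth factor: 1 + 0.1008×305/360 = 1.085400.
TRY growth factor: 1 + 0.0360×305/360 = 1.030500.
CIP: F = S · (grow CAD)/(grow TRY) = 0.040096 × 1.085400/1.030500 = 0.04223212 CAD per TRY.

0.042232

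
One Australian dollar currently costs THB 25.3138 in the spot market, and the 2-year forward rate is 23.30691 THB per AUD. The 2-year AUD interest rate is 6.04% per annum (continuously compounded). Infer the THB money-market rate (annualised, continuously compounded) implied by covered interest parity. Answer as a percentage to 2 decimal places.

1.91%

T = 2 years.
CIP gives F = S · g_THB/g_AUD, so g_THB/g_AUD = 23.30691/25.3138 = 0.9207195.
AUD growth factor: e^(0.0604×2) = 1.1283992.
That pins the THB growth at 1.0389391.
Take logs: ln 1.0389391 / 2 = 0.019100, so 1.91%.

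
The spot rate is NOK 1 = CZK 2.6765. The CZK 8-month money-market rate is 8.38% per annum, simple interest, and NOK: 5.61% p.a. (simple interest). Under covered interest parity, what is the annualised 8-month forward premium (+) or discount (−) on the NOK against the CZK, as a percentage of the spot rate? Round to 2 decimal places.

T = 8/12 years.
CIP forward (CZK per NOK) = 2.6765 × 1.0558667/1.037400 = 2.7241442.
Annualised premium = (F − S)/S × (1/T) = (2.7241442 − 2.6765)/2.6765 ÷ (8/12) = 2.67%.

+2.67%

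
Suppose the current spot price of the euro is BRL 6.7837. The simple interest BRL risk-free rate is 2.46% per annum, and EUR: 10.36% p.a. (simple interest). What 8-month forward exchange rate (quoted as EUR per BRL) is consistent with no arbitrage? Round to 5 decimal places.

0.15505

T = 8/12 years.
BRL growth factor: 1 + 0.0246×8/12 = 1.016400.
Growth of 1 EUR over T: 1 + 0.1036×8/12 = 1.0690667.
CIP: F = S · (grow BRL)/(grow EUR) = 6.7837 × 1.016400/1.0690667 = 6.449507 BRL per EUR.
Quoted the other way: 1/6.449507 = 0.15505 EUR per BRL.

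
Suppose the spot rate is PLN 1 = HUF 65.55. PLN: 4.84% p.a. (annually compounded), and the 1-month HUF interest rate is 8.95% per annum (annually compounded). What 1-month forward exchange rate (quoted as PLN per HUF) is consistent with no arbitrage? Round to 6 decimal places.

0.015207

T = 1/12 years.
HUF growth factor: (1 + 0.0895)^(1/12) = 1.0071688.
PLN growth factor: (1 + 0.0484)^(1/12) = 1.0039465.
So F = 65.55 × 1.0071688 / 1.0039465 = 65.76039 (HUF/PLN).
Quoted the other way: 1/65.76039 = 0.015207 PLN per HUF.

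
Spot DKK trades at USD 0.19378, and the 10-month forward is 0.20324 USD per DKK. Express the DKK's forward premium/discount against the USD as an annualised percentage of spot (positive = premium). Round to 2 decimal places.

T = 10/12 years.
(F − S)/S = (0.20324 − 0.19378)/0.19378 = 0.0488182.
Per annum: 0.0488182 / (10/12) = 0.058582 = 5.86%.

+5.86%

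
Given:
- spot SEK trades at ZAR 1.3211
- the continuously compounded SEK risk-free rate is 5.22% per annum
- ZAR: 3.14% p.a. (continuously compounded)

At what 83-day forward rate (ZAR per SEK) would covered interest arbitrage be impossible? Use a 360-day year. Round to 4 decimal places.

1.3148

T = 83/360 years.
ZAR growth factor: e^(0.0314×83/360) = 1.0072657.
Growth of 1 SEK over T: e^(0.0522×83/360) = 1.0121077.
So F = 1.3211 × 1.0072657 / 1.0121077 = 1.314780 (ZAR/SEK).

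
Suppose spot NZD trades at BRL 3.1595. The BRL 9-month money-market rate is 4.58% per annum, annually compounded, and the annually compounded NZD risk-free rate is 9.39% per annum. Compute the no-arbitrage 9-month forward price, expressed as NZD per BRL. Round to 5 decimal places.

T = 9/12 years.
Growth of 1 BRL over T: (1 + 0.0458)^(9/12) = 1.034157.
NZD accumulates by (1 + 0.0939)^(9/12) = 1.0696291.
So F = 3.1595 × 1.034157 / 1.0696291 = 3.054722 (BRL/NZD).
Quoted the other way: 1/3.054722 = 0.32736 NZD per BRL.

0.32736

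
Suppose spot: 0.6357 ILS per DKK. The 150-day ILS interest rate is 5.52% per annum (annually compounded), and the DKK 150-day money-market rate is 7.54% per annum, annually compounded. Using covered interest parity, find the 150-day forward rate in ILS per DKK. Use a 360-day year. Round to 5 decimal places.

T = 150/360 years.
ILS accumulates by (1 + 0.0552)^(150/360) = 1.0226401.
DKK growth factor: (1 + 0.0754)^(150/360) = 1.030752.
Forward (ILS per DKK) = 0.6357 × 1.0226401 / 1.030752 = 0.6306971.

0.63070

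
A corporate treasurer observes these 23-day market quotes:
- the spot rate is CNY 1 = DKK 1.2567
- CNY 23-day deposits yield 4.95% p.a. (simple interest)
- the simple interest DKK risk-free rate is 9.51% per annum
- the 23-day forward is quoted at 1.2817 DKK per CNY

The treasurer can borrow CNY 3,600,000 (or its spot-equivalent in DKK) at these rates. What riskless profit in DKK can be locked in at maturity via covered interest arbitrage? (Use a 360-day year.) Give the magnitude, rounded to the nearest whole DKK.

DKK 77,104

T = 23/360 years.
Invest the CNY and cover forward: 3,600,000 × 1.0031625 × 1.2817 = DKK 4,628,712.15.
Convert at spot and invest in DKK: 3,600,000 × 1.2567 × 1.006075833 = DKK 4,551,607.80.
The quoted forward overvalues CNY, so borrow DKK, buy CNY at spot, deposit the CNY at 4.95%, and sell the proceeds forward at 1.2817.
Profit = 4,628,712.15 − 4,551,607.80 = DKK 77,104.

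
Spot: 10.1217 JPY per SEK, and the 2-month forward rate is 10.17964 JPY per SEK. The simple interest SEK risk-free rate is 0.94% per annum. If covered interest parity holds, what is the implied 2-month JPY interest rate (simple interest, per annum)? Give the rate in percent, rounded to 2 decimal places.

4.38%

T = 2/12 years.
By CIP, F/S equals the JPY-to-SEK growth ratio: 10.17964/10.1217 = 1.0057243.
SEK growth factor: 1 + 0.0094×2/12 = 1.0015667.
That pins the JPY growth at 1.007300.
(1.007300 − 1)/T = 0.043800, i.e. 4.38%.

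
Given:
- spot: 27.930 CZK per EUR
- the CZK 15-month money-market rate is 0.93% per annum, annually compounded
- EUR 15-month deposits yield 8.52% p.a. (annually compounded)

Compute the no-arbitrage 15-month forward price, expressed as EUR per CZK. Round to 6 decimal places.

0.039200

T = 15/12 years.
CZK growth factor: (1 + 0.0093)^(15/12) = 1.0116385.
EUR growth factor: (1 + 0.0852)^(15/12) = 1.1076109.
So F = 27.93 × 1.0116385 / 1.1076109 = 25.50992 (CZK/EUR).
Quoted the other way: 1/25.50992 = 0.039200 EUR per CZK.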